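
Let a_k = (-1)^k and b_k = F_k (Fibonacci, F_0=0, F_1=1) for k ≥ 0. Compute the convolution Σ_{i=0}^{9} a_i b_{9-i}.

22

This is [x^9] in the product of the two ordinary generating functions.
Σ = 1·34 − 1·21 + 1·13 − 1·8 + 1·5 − 1·3 + 1·2 − 1·1 + 1·1 − 1·0 = 22.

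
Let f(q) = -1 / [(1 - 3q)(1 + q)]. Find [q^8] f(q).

Partial fractions give a closed form: a_n = (-3/4)·3^n + (-1/4)·(-1)^n.
At n = 8: a_8 = -4921.

-4921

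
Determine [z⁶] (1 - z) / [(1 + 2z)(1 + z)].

190

The denominator gives the recurrence a_n = −3a_(n−1) − 2a_(n−2) for n ≥ 2; the numerator fixes a_0 = 1, a_1 = -4.
Iterating: 1, -4, 10, -22, 46, -94, 190, so a_6 = 190.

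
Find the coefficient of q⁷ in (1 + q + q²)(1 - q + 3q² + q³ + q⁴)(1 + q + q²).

(1 + q + q²) has coefficients 1,1,1 for degrees 0…2.
(1 - q + 3q² + q³ + q⁴) has coefficients 1,-1,3,1,1,0,0,0 for degrees 0…7.
Finally multiplying by (1 + q + q²), the product of all factors after the first has coefficients 1,0,3,3,5,2,1,0 for degrees 0…7.
[q⁷] = 1·0 + 1·1 + 1·2 = 3.

3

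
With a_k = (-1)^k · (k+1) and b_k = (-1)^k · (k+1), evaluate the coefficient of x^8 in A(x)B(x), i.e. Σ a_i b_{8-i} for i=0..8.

The convolution is the x^8 coefficient of A(x)B(x).
Σ = 1·9 − 2·(-8) + 3·7 − 4·(-6) + 5·5 − 6·(-4) + 7·3 − 8·(-2) + 9·1 = 165.

165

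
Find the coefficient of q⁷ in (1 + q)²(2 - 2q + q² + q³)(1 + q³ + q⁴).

(1 + q)² has coefficients 1,2,1 for degrees 0…2.
(2 - 2q + q² + q³) has coefficients 2,-2,1,1,0,0,0,0 for degrees 0…7.
Finally multiplying by (1 + q³ + q⁴), the product of all factors after the first has coefficients 2,-2,1,3,0,-1,2,1 for degrees 0…7.
[q⁷] = 1·1 + 2·2 + 1·(-1) = 4.

4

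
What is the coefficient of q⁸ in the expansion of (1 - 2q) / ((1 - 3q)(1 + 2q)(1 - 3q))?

15041

The denominator gives the recurrence a_n = 4a_(n−1) + 3a_(n−2) − 18a_(n−3) for n ≥ 3; the numerator fixes a_0 = 1, a_1 = 2, a_2 = 11.
Iterating: 1, 2, 11, 32, 125, 398, 1391, 4508, 15041, so a_8 = 15041.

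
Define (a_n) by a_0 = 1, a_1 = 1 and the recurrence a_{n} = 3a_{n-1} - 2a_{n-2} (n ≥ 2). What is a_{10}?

The ordinary generating function has denominator 1 - 3z + 2z^2.
Iterating the recurrence: a_0,…,a_{10} = 1, 1, 1, 1, 1, 1, 1, 1, 1, 1, 1.

1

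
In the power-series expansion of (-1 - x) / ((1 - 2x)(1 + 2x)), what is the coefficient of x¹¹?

The denominator gives the recurrence a_n = 4a_(n−2) for n ≥ 2; the numerator fixes a_0 = -1, a_1 = -1.
Iterating: -1, -1, -4, -4, -16, -16, -64, -64, -256, -256, -1024, -1024, so a_11 = -1024.

-1024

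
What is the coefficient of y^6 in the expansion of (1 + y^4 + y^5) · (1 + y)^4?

10

(1 + y^4 + y^5) has coefficients 1,0,0,0,1,1 for degrees 0…5.
(1 + y)^4 has coefficients 1,4,6,4,1,0,0 for degrees 0…6.
[y^6] = 1·0 + 1·6 + 1·4 = 10.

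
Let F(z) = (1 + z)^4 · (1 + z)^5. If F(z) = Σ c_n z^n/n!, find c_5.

The EGF product rule gives c_5 = Σ_{k_1+k_2=5} C(5; k_1,k_2) · ∏ g_i(k_i), where (1+z)^4 gives the falling factorial (4)_k; (1+z)^5 gives the falling factorial (5)_k.
g_1(k) for k = 0…5: 1, 4, 12, 24, 24, 0.
g_2(k) for k = 0…5: 1, 5, 20, 60, 120, 120.
c_5 = Σ_k C(5,k)·g_1(k)·g_2(5−k) = 1·1·120 + 5·4·120 + 10·12·60 + 10·24·20 + 5·24·5 = 120 + 2400 + 7200 + 4800 + 600 = 15120.

15120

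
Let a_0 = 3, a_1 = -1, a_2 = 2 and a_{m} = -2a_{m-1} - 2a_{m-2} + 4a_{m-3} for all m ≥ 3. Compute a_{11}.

The ordinary generating function has denominator 1 + 2t + 2t^2 - 4t^3.
Iterating the recurrence: a_0,…,a_{11} = 3, -1, 2, 10, -28, 44, 8, -216, 592, -720, -608, 5024.

5024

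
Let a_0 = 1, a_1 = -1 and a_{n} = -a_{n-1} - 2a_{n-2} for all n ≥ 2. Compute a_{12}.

The ordinary generating function has denominator 1 + x + 2x^2.
Iterating the recurrence: a_0,…,a_{12} = 1, -1, -1, 3, -1, -5, 7, 3, -17, 11, 23, -45, -1.

-1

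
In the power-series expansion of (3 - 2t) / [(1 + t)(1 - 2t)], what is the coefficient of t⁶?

87

The denominator gives the recurrence a_n = a_(n−1) + 2a_(n−2) for n ≥ 3; the numerator fixes a_0 = 3, a_1 = 1, a_2 = 7.
Iterating: 3, 1, 7, 9, 23, 41, 87, so a_6 = 87.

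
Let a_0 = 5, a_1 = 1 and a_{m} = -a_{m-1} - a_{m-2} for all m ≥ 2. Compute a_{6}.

The ordinary generating function has denominator 1 + q + q^2.
Iterating the recurrence: a_0,…,a_{6} = 5, 1, -6, 5, 1, -6, 5.

5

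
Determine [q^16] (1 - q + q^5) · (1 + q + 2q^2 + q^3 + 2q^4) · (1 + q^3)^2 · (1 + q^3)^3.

(1 - q + q^5) has coefficients 1,-1,0,0,0,1 for degrees 0…5.
(1 + q + 2q^2 + q^3 + 2q^4) has coefficients 1,1,2,1,2,0,0,0,0,0,0,0,0,0,0,0,0 for degrees 0…16.
Multiplying by (1 + q^3)^2 gives running coefficients 1,1,2,3,4,4,3,5,2,1,2,0,0,0,0,0,0 for degrees 0…16.
Finally multiplying by (1 + q^3)^3, the product of all factors after the first has coefficients 1,1,2,6,7,10,15,20,20,20,30,20,15,25,10,6,11 for degrees 0…16.
[q^16] = 1·11 − 1·6 + 1·20 = 25.

25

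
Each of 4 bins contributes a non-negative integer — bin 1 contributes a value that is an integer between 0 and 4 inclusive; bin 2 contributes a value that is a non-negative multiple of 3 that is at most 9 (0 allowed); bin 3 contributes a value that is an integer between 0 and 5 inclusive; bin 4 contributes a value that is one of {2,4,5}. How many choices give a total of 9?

The generating function for the choices is (1 + q + q^2 + q^3 + q^4)·(1 + q^3 + q^6 + q^9)·(1 + q + q^2 + q^3 + q^4 + q^5)·(q^2 + q^4 + q^5); the count is [q^9].
(1 + q + q^2 + q^3 + q^4) has coefficients 1,1,1,1,1 for degrees 0…4.
(1 + q^3 + q^6 + q^9) has coefficients 1,0,0,1,0,0,1,0,0,1 for degrees 0…9.
Multiplying by (1 + q + q^2 + q^3 + q^4 + q^5) gives running coefficients 1,1,1,2,2,2,2,2,2,2 for degrees 0…9.
Finally multiplying by (q^2 + q^4 + q^5), the product of all factors after the first has coefficients 0,0,1,1,2,4,4,5,6,6 for degrees 0…9.
[q^9] = 1·6 + 1·6 + 1·5 + 1·4 + 1·4 = 25.

25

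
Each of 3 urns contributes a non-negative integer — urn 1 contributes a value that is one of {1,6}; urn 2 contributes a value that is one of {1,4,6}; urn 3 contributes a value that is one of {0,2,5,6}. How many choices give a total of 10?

2

The generating function for the choices is (x + x^6)·(x + x^4 + x^6)·(1 + x^2 + x^5 + x^6); the count is [x^10].
(x + x^6) has coefficients 0,1,0,0,0,0,1 for degrees 0…6.
(x + x^4 + x^6) has coefficients 0,1,0,0,1,0,1,0,0,0,0 for degrees 0…10.
Finally multiplying by (1 + x^2 + x^5 + x^6), the product of all factors after the first has coefficients 0,1,0,1,1,0,3,1,1,1,1 for degrees 0…10.
[x^10] = 1·1 + 1·1 = 2.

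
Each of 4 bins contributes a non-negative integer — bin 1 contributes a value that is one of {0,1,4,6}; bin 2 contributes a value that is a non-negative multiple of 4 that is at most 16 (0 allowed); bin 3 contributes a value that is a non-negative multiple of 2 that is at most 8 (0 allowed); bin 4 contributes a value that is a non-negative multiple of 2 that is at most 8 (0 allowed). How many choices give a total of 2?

2

The generating function for the choices is (1 + z + z⁴ + z⁶)·(1 + z⁴ + z⁸ + z¹² + z¹⁶)·(1 + z² + z⁴ + z⁶ + z⁸)·(1 + z² + z⁴ + z⁶ + z⁸); the count is [z²].
(1 + z + z⁴ + z⁶) has coefficients 1,1,0 for degrees 0…2.
(1 + z⁴ + z⁸ + z¹² + z¹⁶) has coefficients 1,0,0 for degrees 0…2.
Multiplying by (1 + z² + z⁴ + z⁶ + z⁸) gives running coefficients 1,0,1 for degrees 0…2.
Finally multiplying by (1 + z² + z⁴ + z⁶ + z⁸), the product of all factors after the first has coefficients 1,0,2 for degrees 0…2.
[z²] = 1·2 + 1·0 = 2.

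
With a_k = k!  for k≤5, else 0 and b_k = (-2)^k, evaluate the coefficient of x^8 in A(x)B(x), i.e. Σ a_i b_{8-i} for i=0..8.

-512

Write out a_i and b_{8-i} for i = 0,…,8 and sum the products.
Σ = 1·256 + 1·(-128) + 2·64 + 6·(-32) + 24·16 + 120·(-8) + 0·4 + 0·(-2) + 0·1 = -512.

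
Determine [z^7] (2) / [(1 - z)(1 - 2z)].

510

The denominator gives the recurrence a_n = 3a_(n−1) − 2a_(n−2) for n ≥ 3; the numerator fixes a_0 = 2, a_1 = 6, a_2 = 14.
Iterating: 2, 6, 14, 30, 62, 126, 254, 510, so a_7 = 510.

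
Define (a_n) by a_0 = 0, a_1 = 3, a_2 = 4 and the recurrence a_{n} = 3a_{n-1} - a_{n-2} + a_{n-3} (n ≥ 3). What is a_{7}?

559

The ordinary generating function has denominator 1 - 3y + y^2 - y^3.
Iterating the recurrence: a_0,…,a_{7} = 0, 3, 4, 9, 26, 73, 202, 559.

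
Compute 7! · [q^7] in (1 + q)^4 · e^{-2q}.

The EGF product rule gives c_7 = Σ_{k_1+k_2=7} C(7; k_1,k_2) · ∏ g_i(k_i), where (1+q)^4 gives the falling factorial (4)_k; e^{-2q} gives (-2)^k.
g_1(k) for k = 0…7: 1, 4, 12, 24, 24, 0, 0, 0.
g_2(k) for k = 0…7: 1, -2, 4, -8, 16, -32, 64, -128.
c_7 = Σ_k C(7,k)·g_1(k)·g_2(7−k) = 1·1·(-128) + 7·4·64 + 21·12·(-32) + 35·24·16 + 35·24·(-8) = −128 + 1792 − 8064 + 13440 − 6720 = 320.

320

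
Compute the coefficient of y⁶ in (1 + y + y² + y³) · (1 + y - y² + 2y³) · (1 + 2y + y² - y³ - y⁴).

2

(1 + y + y² + y³) has coefficients 1,1,1,1 for degrees 0…3.
(1 + y - y² + 2y³) has coefficients 1,1,-1,2,0,0,0 for degrees 0…6.
Finally multiplying by (1 + 2y + y² - y³ - y⁴), the product of all factors after the first has coefficients 1,3,2,0,1,2,-1 for degrees 0…6.
[y⁶] = 1·(-1) + 1·2 + 1·1 + 1·0 = 2.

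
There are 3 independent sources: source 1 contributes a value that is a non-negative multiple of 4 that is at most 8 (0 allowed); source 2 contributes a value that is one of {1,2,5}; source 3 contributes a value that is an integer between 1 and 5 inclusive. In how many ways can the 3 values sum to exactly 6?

The generating function for the choices is (1 + z⁴ + z⁸)·(z + z² + z⁵)·(z + z² + z³ + z⁴ + z⁵); the count is [z⁶].
(1 + z⁴ + z⁸) has coefficients 1,0,0,0,1,0,0 for degrees 0…6.
(z + z² + z⁵) has coefficients 0,1,1,0,0,1,0 for degrees 0…6.
Finally multiplying by (z + z² + z³ + z⁴ + z⁵), the product of all factors after the first has coefficients 0,0,1,2,2,2,3 for degrees 0…6.
[z⁶] = 1·3 + 1·1 = 4.

4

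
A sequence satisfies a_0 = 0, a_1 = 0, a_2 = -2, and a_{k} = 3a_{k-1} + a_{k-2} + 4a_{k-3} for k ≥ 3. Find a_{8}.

The ordinary generating function has denominator 1 - 3t - t^2 - 4t^3.
Iterating the recurrence: a_0,…,a_{8} = 0, 0, -2, -6, -20, -74, -266, -952, -3418.

-3418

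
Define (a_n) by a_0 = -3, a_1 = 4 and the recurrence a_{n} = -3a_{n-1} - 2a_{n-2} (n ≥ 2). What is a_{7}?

130

The ordinary generating function has denominator 1 + 3y + 2y^2.
Iterating the recurrence: a_0,…,a_{7} = -3, 4, -6, 10, -18, 34, -66, 130.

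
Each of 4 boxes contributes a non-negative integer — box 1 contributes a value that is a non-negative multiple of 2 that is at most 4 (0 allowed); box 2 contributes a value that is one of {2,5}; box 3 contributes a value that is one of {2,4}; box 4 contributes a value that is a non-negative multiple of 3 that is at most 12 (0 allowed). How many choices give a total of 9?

The generating function for the choices is (1 + y^2 + y^4)·(y^2 + y^5)·(y^2 + y^4)·(1 + y^3 + y^6 + y^9 + y^12); the count is [y^9].
(1 + y^2 + y^4) has coefficients 1,0,1,0,1 for degrees 0…4.
(y^2 + y^5) has coefficients 0,0,1,0,0,1,0,0,0,0 for degrees 0…9.
Multiplying by (y^2 + y^4) gives running coefficients 0,0,0,0,1,0,1,1,0,1 for degrees 0…9.
Finally multiplying by (1 + y^3 + y^6 + y^9 + y^12), the product of all factors after the first has coefficients 0,0,0,0,1,0,1,2,0,2 for degrees 0…9.
[y^9] = 1·2 + 1·2 + 1·0 = 4.

4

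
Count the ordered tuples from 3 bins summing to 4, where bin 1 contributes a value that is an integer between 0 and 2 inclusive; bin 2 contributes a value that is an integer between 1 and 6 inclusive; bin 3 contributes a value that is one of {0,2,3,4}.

6

The generating function for the choices is (1 + x + x^2)·(x + x^2 + x^3 + x^4 + x^5 + x^6)·(1 + x^2 + x^3 + x^4); the count is [x^4].
(1 + x + x^2) has coefficients 1,1,1 for degrees 0…2.
(x + x^2 + x^3 + x^4 + x^5 + x^6) has coefficients 0,1,1,1,1 for degrees 0…4.
Finally multiplying by (1 + x^2 + x^3 + x^4), the product of all factors after the first has coefficients 0,1,1,2,3 for degrees 0…4.
[x^4] = 1·3 + 1·2 + 1·1 = 6.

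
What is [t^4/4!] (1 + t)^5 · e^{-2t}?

The EGF product rule gives c_4 = Σ_{k_1+k_2=4} C(4; k_1,k_2) · ∏ g_i(k_i), where (1+t)^5 gives the falling factorial (5)_k; e^{-2t} gives (-2)^k.
g_1(k) for k = 0…4: 1, 5, 20, 60, 120.
g_2(k) for k = 0…4: 1, -2, 4, -8, 16.
c_4 = Σ_k C(4,k)·g_1(k)·g_2(4−k) = 1·1·16 + 4·5·(-8) + 6·20·4 + 4·60·(-2) + 1·120·1 = 16 − 160 + 480 − 480 + 120 = -24.

-24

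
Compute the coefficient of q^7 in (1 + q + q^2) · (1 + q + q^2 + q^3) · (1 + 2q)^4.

136

(1 + q + q^2) has coefficients 1,1,1 for degrees 0…2.
(1 + q + q^2 + q^3) has coefficients 1,1,1,1,0,0,0,0 for degrees 0…7.
Finally multiplying by (1 + 2q)^4, the product of all factors after the first has coefficients 1,9,33,65,80,72,48,16 for degrees 0…7.
[q^7] = 1·16 + 1·48 + 1·72 = 136.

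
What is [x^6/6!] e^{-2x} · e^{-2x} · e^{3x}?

1

The EGF product rule gives c_6 = Σ_{k_1+k_2+k_3=6} C(6; k_1,k_2,k_3) · ∏ g_i(k_i), where e^{-2x} gives (-2)^k; e^{-2x} gives (-2)^k; e^{3x} gives (3)^k.
g_1(k) for k = 0…6: 1, -2, 4, -8, 16, -32, 64.
g_2(k) for k = 0…6: 1, -2, 4, -8, 16, -32, 64.
g_3(k) for k = 0…6: 1, 3, 9, 27, 81, 243, 729.
First combine the last two factors: h(k) = Σ_j C(k,j)·g_2(j)·g_3(k−j) for k = 0…6: 1, 1, 1, 1, 1, 1, 1.
c_6 = Σ_k C(6,k)·g_1(k)·h(6−k) = 1·1·1 + 6·(-2)·1 + 15·4·1 + 20·(-8)·1 + 15·16·1 + 6·(-32)·1 + 1·64·1 = 1 − 12 + 60 − 160 + 240 − 192 + 64 = 1.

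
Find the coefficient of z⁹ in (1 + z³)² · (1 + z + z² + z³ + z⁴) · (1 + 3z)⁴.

661

(1 + z³)² has coefficients 1,0,0,2,0,0,1 for degrees 0…6.
(1 + z + z² + z³ + z⁴) has coefficients 1,1,1,1,1,0,0,0,0,0 for degrees 0…9.
Finally multiplying by (1 + 3z)⁴, the product of all factors after the first has coefficients 1,13,67,175,256,255,243,189,81,0 for degrees 0…9.
[z⁹] = 1·0 + 2·243 + 1·175 = 661.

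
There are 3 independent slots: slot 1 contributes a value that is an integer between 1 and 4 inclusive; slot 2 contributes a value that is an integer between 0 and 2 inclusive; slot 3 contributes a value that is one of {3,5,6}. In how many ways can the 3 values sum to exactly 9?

The generating function for the choices is (y + y² + y³ + y⁴)·(1 + y + y²)·(y³ + y⁵ + y⁶); the count is [y⁹].
(y + y² + y³ + y⁴) has coefficients 0,1,1,1,1 for degrees 0…4.
(1 + y + y²) has coefficients 1,1,1,0,0,0,0,0,0,0 for degrees 0…9.
Finally multiplying by (y³ + y⁵ + y⁶), the product of all factors after the first has coefficients 0,0,0,1,1,2,2,2,1,0 for degrees 0…9.
[y⁹] = 1·1 + 1·2 + 1·2 + 1·2 = 7.

7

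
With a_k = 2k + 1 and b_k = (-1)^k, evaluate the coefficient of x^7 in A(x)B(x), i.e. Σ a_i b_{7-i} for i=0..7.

8

The convolution is the x^7 coefficient of A(x)B(x).
Σ = 1·(-1) + 3·1 + 5·(-1) + 7·1 + 9·(-1) + 11·1 + 13·(-1) + 15·1 = 8.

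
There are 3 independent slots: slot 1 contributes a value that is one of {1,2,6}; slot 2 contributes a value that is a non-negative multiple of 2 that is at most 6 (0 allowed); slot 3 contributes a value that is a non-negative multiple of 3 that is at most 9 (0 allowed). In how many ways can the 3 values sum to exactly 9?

3

The generating function for the choices is (q + q² + q⁶)·(1 + q² + q⁴ + q⁶)·(1 + q³ + q⁶ + q⁹); the count is [q⁹].
(q + q² + q⁶) has coefficients 0,1,1,0,0,0,1 for degrees 0…6.
(1 + q² + q⁴ + q⁶) has coefficients 1,0,1,0,1,0,1,0,0,0 for degrees 0…9.
Finally multiplying by (1 + q³ + q⁶ + q⁹), the product of all factors after the first has coefficients 1,0,1,1,1,1,2,1,1,2 for degrees 0…9.
[q⁹] = 1·1 + 1·1 + 1·1 = 3.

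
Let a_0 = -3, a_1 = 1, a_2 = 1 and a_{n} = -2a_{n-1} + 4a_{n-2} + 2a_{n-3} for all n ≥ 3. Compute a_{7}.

The ordinary generating function has denominator 1 + 2t - 4t^2 - 2t^3.
Iterating the recurrence: a_0,…,a_{7} = -3, 1, 1, -4, 14, -42, 132, -404.

-404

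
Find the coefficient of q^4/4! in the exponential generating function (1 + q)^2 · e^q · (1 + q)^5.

The EGF product rule gives c_4 = Σ_{k_1+k_2+k_3=4} C(4; k_1,k_2,k_3) · ∏ g_i(k_i), where (1+q)^2 gives the falling factorial (2)_k; e^q gives (1)^k; (1+q)^5 gives the falling factorial (5)_k.
g_1(k) for k = 0…4: 1, 2, 2, 0, 0.
g_2(k) for k = 0…4: 1, 1, 1, 1, 1.
g_3(k) for k = 0…4: 1, 5, 20, 60, 120.
First combine the last two factors: h(k) = Σ_j C(k,j)·g_2(j)·g_3(k−j) for k = 0…4: 1, 6, 31, 136, 501.
c_4 = Σ_k C(4,k)·g_1(k)·h(4−k) = 1·1·501 + 4·2·136 + 6·2·31 = 501 + 1088 + 372 = 1961.

1961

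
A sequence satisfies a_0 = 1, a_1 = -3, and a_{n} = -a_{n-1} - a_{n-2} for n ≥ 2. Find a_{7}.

The ordinary generating function has denominator 1 + y + y^2.
Iterating the recurrence: a_0,…,a_{7} = 1, -3, 2, 1, -3, 2, 1, -3.

-3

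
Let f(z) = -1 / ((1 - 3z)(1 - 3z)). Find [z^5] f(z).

-1458

The denominator gives the recurrence a_n = 6a_(n−1) − 9a_(n−2) for n ≥ 2; the numerator fixes a_0 = -1, a_1 = -6.
Iterating: -1, -6, -27, -108, -405, -1458, so a_5 = -1458.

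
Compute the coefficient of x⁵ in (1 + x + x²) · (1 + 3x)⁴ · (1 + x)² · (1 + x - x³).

(1 + x + x²) has coefficients 1,1,1 for degrees 0…2.
(1 + 3x)⁴ has coefficients 1,12,54,108,81,0 for degrees 0…5.
Multiplying by (1 + x)² gives running coefficients 1,14,79,228,351,270 for degrees 0…5.
Finally multiplying by (1 + x - x³), the product of all factors after the first has coefficients 1,15,93,306,565,542 for degrees 0…5.
[x⁵] = 1·542 + 1·565 + 1·306 = 1413.

1413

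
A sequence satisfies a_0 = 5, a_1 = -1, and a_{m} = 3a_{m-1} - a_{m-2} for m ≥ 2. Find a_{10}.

The ordinary generating function has denominator 1 - 3y + y^2.
Iterating the recurrence: a_0,…,a_{10} = 5, -1, -8, -23, -61, -160, -419, -1097, -2872, -7519, -19685.

-19685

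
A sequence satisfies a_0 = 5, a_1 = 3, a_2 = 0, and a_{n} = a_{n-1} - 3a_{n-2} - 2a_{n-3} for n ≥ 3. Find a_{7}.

99

The ordinary generating function has denominator 1 - x + 3x^2 + 2x^3.
Iterating the recurrence: a_0,…,a_{7} = 5, 3, 0, -19, -25, 32, 145, 99.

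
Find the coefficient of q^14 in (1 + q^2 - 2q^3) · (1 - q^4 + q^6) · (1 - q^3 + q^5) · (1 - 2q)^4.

86

(1 + q^2 - 2q^3) has coefficients 1,0,1,-2 for degrees 0…3.
(1 - q^4 + q^6) has coefficients 1,0,0,0,-1,0,1,0,0,0,0,0,0,0,0 for degrees 0…14.
Multiplying by (1 - q^3 + q^5) gives running coefficients 1,0,0,-1,-1,1,1,1,0,-2,0,1,0,0,0 for degrees 0…14.
Finally multiplying by (1 - 2q)^4, the product of all factors after the first has coefficients 1,-8,24,-33,23,-15,1,33,-32,6,0,-31,56,-8,-32 for degrees 0…14.
[q^14] = 1·(-32) + 1·56 − 2·(-31) = 86.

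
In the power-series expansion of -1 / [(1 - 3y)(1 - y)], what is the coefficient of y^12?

The denominator gives the recurrence a_n = 4a_(n−1) − 3a_(n−2) for n ≥ 2; the numerator fixes a_0 = -1, a_1 = -4.
Iterating: -1, -4, -13, -40, -121, -364, -1093, -3280, -9841, -29524, -88573, -265720, -797161, so a_12 = -797161.

-797161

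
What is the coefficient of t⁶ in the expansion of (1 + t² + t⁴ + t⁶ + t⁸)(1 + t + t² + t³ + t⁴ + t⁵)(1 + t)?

(1 + t² + t⁴ + t⁶ + t⁸) has coefficients 1,0,1,0,1,0,1 for degrees 0…6.
(1 + t + t² + t³ + t⁴ + t⁵) has coefficients 1,1,1,1,1,1,0 for degrees 0…6.
Finally multiplying by (1 + t), the product of all factors after the first has coefficients 1,2,2,2,2,2,1 for degrees 0…6.
[t⁶] = 1·1 + 1·2 + 1·2 + 1·1 = 6.

6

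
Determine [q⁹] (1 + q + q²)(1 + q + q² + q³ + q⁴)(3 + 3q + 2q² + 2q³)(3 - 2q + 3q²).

33

(1 + q + q²) has coefficients 1,1,1 for degrees 0…2.
(1 + q + q² + q³ + q⁴) has coefficients 1,1,1,1,1,0,0,0,0,0 for degrees 0…9.
Multiplying by (3 + 3q + 2q² + 2q³) gives running coefficients 3,6,8,10,10,7,4,2,0,0 for degrees 0…9.
Finally multiplying by (3 - 2q + 3q²), the product of all factors after the first has coefficients 9,12,21,32,34,31,28,19,8,6 for degrees 0…9.
[q⁹] = 1·6 + 1·8 + 1·19 = 33.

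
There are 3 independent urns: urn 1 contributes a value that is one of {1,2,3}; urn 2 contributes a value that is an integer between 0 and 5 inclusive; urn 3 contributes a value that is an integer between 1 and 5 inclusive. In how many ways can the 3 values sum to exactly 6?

The generating function for the choices is (q + q² + q³)·(1 + q + q² + q³ + q⁴ + q⁵)·(q + q² + q³ + q⁴ + q⁵); the count is [q⁶].
(q + q² + q³) has coefficients 0,1,1,1 for degrees 0…3.
(1 + q + q² + q³ + q⁴ + q⁵) has coefficients 1,1,1,1,1,1,0 for degrees 0…6.
Finally multiplying by (q + q² + q³ + q⁴ + q⁵), the product of all factors after the first has coefficients 0,1,2,3,4,5,5 for degrees 0…6.
[q⁶] = 1·5 + 1·4 + 1·3 = 12.

12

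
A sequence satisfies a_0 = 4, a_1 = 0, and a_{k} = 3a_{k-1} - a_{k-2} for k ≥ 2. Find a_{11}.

The ordinary generating function has denominator 1 - 3y + y^2.
Iterating the recurrence: a_0,…,a_{11} = 4, 0, -4, -12, -32, -84, -220, -576, -1508, -3948, -10336, -27060.

-27060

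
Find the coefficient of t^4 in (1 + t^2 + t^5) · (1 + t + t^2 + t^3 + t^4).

(1 + t^2 + t^5) has coefficients 1,0,1,0,0 for degrees 0…4.
(1 + t + t^2 + t^3 + t^4) has coefficients 1,1,1,1,1 for degrees 0…4.
[t^4] = 1·1 + 1·1 = 2.

2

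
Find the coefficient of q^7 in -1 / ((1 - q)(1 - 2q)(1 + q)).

-170

Partial fractions give a closed form: a_n = (1/2)·1^n + (-4/3)·2^n + (-1/6)·(-1)^n.
At n = 7: a_7 = -170.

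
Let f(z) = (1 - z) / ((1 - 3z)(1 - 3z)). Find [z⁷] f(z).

The denominator gives the recurrence a_n = 6a_(n−1) − 9a_(n−2) for n ≥ 2; the numerator fixes a_0 = 1, a_1 = 5.
Iterating: 1, 5, 21, 81, 297, 1053, 3645, 12393, so a_7 = 12393.

12393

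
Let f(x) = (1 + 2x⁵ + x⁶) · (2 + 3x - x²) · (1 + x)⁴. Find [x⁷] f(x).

(1 + 2x⁵ + x⁶) has coefficients 1,0,0,0,0,2,1 for degrees 0…6.
(2 + 3x - x²) has coefficients 2,3,-1,0,0,0,0,0 for degrees 0…7.
Finally multiplying by (1 + x)⁴, the product of all factors after the first has coefficients 2,11,23,22,8,-1,-1,0 for degrees 0…7.
[x⁷] = 1·0 + 2·23 + 1·11 = 57.

57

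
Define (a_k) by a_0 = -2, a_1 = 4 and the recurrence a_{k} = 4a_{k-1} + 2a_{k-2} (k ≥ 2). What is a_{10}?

The ordinary generating function has denominator 1 - 4q - 2q^2.
Iterating the recurrence: a_0,…,a_{10} = -2, 4, 12, 56, 248, 1104, 4912, 21856, 97248, 432704, 1925312.

1925312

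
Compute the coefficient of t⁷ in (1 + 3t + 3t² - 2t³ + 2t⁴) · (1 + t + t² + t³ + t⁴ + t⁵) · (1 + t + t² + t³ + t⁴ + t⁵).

35

(1 + 3t + 3t² - 2t³ + 2t⁴) has coefficients 1,3,3,-2,2 for degrees 0…4.
(1 + t + t² + t³ + t⁴ + t⁵) has coefficients 1,1,1,1,1,1,0,0 for degrees 0…7.
Finally multiplying by (1 + t + t² + t³ + t⁴ + t⁵), the product of all factors after the first has coefficients 1,2,3,4,5,6,5,4 for degrees 0…7.
[t⁷] = 1·4 + 3·5 + 3·6 − 2·5 + 2·4 = 35.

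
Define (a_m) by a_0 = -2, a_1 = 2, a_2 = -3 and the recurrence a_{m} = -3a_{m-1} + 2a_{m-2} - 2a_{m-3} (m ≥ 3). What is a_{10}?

-152769

The ordinary generating function has denominator 1 + 3x - 2x^2 + 2x^3.
Iterating the recurrence: a_0,…,a_{10} = -2, 2, -3, 17, -61, 223, -825, 3043, -11225, 41411, -152769.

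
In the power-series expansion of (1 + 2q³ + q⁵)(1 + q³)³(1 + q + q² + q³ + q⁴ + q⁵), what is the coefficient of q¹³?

(1 + 2q³ + q⁵) has coefficients 1,0,0,2,0,1 for degrees 0…5.
(1 + q³)³ has coefficients 1,0,0,3,0,0,3,0,0,1,0,0,0,0 for degrees 0…13.
Finally multiplying by (1 + q + q² + q³ + q⁴ + q⁵), the product of all factors after the first has coefficients 1,1,1,4,4,4,6,6,6,4,4,4,1,1 for degrees 0…13.
[q¹³] = 1·1 + 2·4 + 1·6 = 15.

15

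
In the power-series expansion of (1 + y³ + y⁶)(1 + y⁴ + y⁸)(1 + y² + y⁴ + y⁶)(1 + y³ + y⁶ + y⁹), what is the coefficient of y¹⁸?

(1 + y³ + y⁶) has coefficients 1,0,0,1,0,0,1 for degrees 0…6.
(1 + y⁴ + y⁸) has coefficients 1,0,0,0,1,0,0,0,1,0,0,0,0,0,0,0,0,0,0 for degrees 0…18.
Multiplying by (1 + y² + y⁴ + y⁶) gives running coefficients 1,0,1,0,2,0,2,0,2,0,2,0,1,0,1,0,0,0,0 for degrees 0…18.
Finally multiplying by (1 + y³ + y⁶ + y⁹), the product of all factors after the first has coefficients 1,0,1,1,2,1,3,2,3,3,4,3,3,4,3,3,2,3,1 for degrees 0…18.
[y¹⁸] = 1·1 + 1·3 + 1·3 = 7.

7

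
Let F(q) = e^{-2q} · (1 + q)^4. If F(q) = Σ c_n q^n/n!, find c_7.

320

The EGF product rule gives c_7 = Σ_{k_1+k_2=7} C(7; k_1,k_2) · ∏ g_i(k_i), where e^{-2q} gives (-2)^k; (1+q)^4 gives the falling factorial (4)_k.
g_1(k) for k = 0…7: 1, -2, 4, -8, 16, -32, 64, -128.
g_2(k) for k = 0…7: 1, 4, 12, 24, 24, 0, 0, 0.
c_7 = Σ_k C(7,k)·g_1(k)·g_2(7−k) = 35·(-8)·24 + 35·16·24 + 21·(-32)·12 + 7·64·4 + 1·(-128)·1 = −6720 + 13440 − 8064 + 1792 − 128 = 320.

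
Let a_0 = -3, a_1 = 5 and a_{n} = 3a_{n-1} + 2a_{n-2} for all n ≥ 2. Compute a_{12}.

The ordinary generating function has denominator 1 - 3q - 2q^2.
Iterating the recurrence: a_0,…,a_{12} = -3, 5, 9, 37, 129, 461, 1641, 5845, 20817, 74141, 264057, 940453, 3349473.

3349473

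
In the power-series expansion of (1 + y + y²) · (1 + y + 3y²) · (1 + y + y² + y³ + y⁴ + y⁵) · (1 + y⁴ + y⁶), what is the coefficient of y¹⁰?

(1 + y + y²) has coefficients 1,1,1 for degrees 0…2.
(1 + y + 3y²) has coefficients 1,1,3,0,0,0,0,0,0,0,0 for degrees 0…10.
Multiplying by (1 + y + y² + y³ + y⁴ + y⁵) gives running coefficients 1,2,5,5,5,5,4,3,0,0,0 for degrees 0…10.
Finally multiplying by (1 + y⁴ + y⁶), the product of all factors after the first has coefficients 1,2,5,5,6,7,10,10,10,10,9 for degrees 0…10.
[y¹⁰] = 1·9 + 1·10 + 1·10 = 29.

29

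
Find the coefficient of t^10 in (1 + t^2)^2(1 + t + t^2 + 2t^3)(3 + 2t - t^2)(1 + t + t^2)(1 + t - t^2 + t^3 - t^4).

-22

(1 + t^2)^2 has coefficients 1,0,2,0,1 for degrees 0…4.
(1 + t + t^2 + 2t^3) has coefficients 1,1,1,2,0,0,0,0,0,0,0 for degrees 0…10.
Multiplying by (3 + 2t - t^2) gives running coefficients 3,5,4,7,3,-2,0,0,0,0,0 for degrees 0…10.
Multiplying by (1 + t + t^2) gives running coefficients 3,8,12,16,14,8,1,-2,0,0,0 for degrees 0…10.
Finally multiplying by (1 + t - t^2 + t^3 - t^4), the product of all factors after the first has coefficients 3,11,17,23,23,10,-1,-11,-9,-5,-3 for degrees 0…10.
[t^10] = 1·(-3) + 2·(-9) + 1·(-1) = -22.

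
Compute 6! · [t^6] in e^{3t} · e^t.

The EGF product rule gives c_6 = Σ_{k_1+k_2=6} C(6; k_1,k_2) · ∏ g_i(k_i), where e^{3t} gives (3)^k; e^t gives (1)^k.
g_1(k) for k = 0…6: 1, 3, 9, 27, 81, 243, 729.
g_2(k) for k = 0…6: 1, 1, 1, 1, 1, 1, 1.
c_6 = Σ_k C(6,k)·g_1(k)·g_2(6−k) = 1·1·1 + 6·3·1 + 15·9·1 + 20·27·1 + 15·81·1 + 6·243·1 + 1·729·1 = 1 + 18 + 135 + 540 + 1215 + 1458 + 729 = 4096.

4096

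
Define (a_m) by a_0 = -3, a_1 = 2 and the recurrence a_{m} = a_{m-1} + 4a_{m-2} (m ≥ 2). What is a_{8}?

The ordinary generating function has denominator 1 - t - 4t^2.
Iterating the recurrence: a_0,…,a_{8} = -3, 2, -10, -2, -42, -50, -218, -418, -1290.

-1290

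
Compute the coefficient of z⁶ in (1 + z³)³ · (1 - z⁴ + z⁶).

4

(1 + z³)³ has coefficients 1,0,0,3,0,0,3 for degrees 0…6.
(1 - z⁴ + z⁶) has coefficients 1,0,0,0,-1,0,1 for degrees 0…6.
[z⁶] = 1·1 + 3·0 + 3·1 = 4.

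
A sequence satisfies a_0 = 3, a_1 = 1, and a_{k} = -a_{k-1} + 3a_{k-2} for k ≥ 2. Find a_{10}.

3413

The ordinary generating function has denominator 1 + z - 3z^2.
Iterating the recurrence: a_0,…,a_{10} = 3, 1, 8, -5, 29, -44, 131, -263, 656, -1445, 3413.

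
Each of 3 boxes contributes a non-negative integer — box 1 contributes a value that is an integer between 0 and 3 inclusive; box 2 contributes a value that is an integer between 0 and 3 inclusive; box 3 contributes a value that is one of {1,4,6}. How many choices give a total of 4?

5

The generating function for the choices is (1 + z + z^2 + z^3)·(1 + z + z^2 + z^3)·(z + z^4 + z^6); the count is [z^4].
(1 + z + z^2 + z^3) has coefficients 1,1,1,1 for degrees 0…3.
(1 + z + z^2 + z^3) has coefficients 1,1,1,1,0 for degrees 0…4.
Finally multiplying by (z + z^4 + z^6), the product of all factors after the first has coefficients 0,1,1,1,2 for degrees 0…4.
[z^4] = 1·2 + 1·1 + 1·1 + 1·1 = 5.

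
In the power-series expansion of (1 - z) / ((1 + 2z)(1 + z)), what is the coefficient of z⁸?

The denominator gives the recurrence a_n = −3a_(n−1) − 2a_(n−2) for n ≥ 3; the numerator fixes a_0 = 1, a_1 = -4, a_2 = 10.
Iterating: 1, -4, 10, -22, 46, -94, 190, -382, 766, so a_8 = 766.

766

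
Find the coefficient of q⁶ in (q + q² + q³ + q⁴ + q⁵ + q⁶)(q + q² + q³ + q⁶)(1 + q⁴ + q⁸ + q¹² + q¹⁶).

(q + q² + q³ + q⁴ + q⁵ + q⁶) has coefficients 0,1,1,1,1,1,1 for degrees 0…6.
(q + q² + q³ + q⁶) has coefficients 0,1,1,1,0,0,1 for degrees 0…6.
Finally multiplying by (1 + q⁴ + q⁸ + q¹² + q¹⁶), the product of all factors after the first has coefficients 0,1,1,1,0,1,2 for degrees 0…6.
[q⁶] = 1·1 + 1·0 + 1·1 + 1·1 + 1·1 + 1·0 = 4.

4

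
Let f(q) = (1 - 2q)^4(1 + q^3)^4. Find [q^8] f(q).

144

(1 - 2q)^4 has coefficients 1,-8,24,-32,16 for degrees 0…4.
(1 + q^3)^4 has coefficients 1,0,0,4,0,0,6,0,0 for degrees 0…8.
[q^8] = 1·0 − 8·0 + 24·6 − 32·0 + 16·0 = 144.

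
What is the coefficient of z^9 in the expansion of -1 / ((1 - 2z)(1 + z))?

Partial fractions give a closed form: a_n = (-2/3)·2^n + (-1/3)·(-1)^n.
At n = 9: a_9 = -341.

-341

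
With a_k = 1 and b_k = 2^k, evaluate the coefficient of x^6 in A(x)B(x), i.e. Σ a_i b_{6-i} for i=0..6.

127

The convolution is the x^6 coefficient of A(x)B(x).
Σ = 1·64 + 1·32 + 1·16 + 1·8 + 1·4 + 1·2 + 1·1 = 127.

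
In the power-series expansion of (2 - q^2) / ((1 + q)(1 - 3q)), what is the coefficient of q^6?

1033

The denominator gives the recurrence a_n = 2a_(n−1) + 3a_(n−2) for n ≥ 3; the numerator fixes a_0 = 2, a_1 = 4, a_2 = 13.
Iterating: 2, 4, 13, 38, 115, 344, 1033, so a_6 = 1033.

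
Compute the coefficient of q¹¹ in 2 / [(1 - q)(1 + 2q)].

-2730

Partial fractions give a closed form: a_n = (2/3)·1^n + (4/3)·(-2)^n.
At n = 11: a_11 = -2730.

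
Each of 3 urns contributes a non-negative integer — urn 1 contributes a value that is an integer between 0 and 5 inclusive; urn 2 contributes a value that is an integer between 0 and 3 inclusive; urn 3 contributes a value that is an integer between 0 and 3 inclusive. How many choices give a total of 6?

15

The generating function for the choices is (1 + t + t² + t³ + t⁴ + t⁵)·(1 + t + t² + t³)·(1 + t + t² + t³); the count is [t⁶].
(1 + t + t² + t³ + t⁴ + t⁵) has coefficients 1,1,1,1,1,1 for degrees 0…5.
(1 + t + t² + t³) has coefficients 1,1,1,1,0,0,0 for degrees 0…6.
Finally multiplying by (1 + t + t² + t³), the product of all factors after the first has coefficients 1,2,3,4,3,2,1 for degrees 0…6.
[t⁶] = 1·1 + 1·2 + 1·3 + 1·4 + 1·3 + 1·2 = 15.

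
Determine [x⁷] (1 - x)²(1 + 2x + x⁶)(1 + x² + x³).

(1 - x)² has coefficients 1,-2,1 for degrees 0…2.
(1 + 2x + x⁶) has coefficients 1,2,0,0,0,0,1,0 for degrees 0…7.
Finally multiplying by (1 + x² + x³), the product of all factors after the first has coefficients 1,2,1,3,2,0,1,0 for degrees 0…7.
[x⁷] = 1·0 − 2·1 + 1·0 = -2.

-2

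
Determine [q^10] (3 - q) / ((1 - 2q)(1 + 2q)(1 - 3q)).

Partial fractions give a closed form: a_n = (-5/2)·2^n + (7/10)·(-2)^n + (24/5)·3^n.
At n = 10: a_10 = 281592.

281592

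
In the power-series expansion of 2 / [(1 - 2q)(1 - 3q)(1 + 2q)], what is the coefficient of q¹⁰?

The denominator gives the recurrence a_n = 3a_(n−1) + 4a_(n−2) − 12a_(n−3) for n ≥ 3; the numerator fixes a_0 = 2, a_1 = 6, a_2 = 26.
Iterating: 2, 6, 26, 78, 266, 798, 2522, 7566, 23210, 69630, 210938, so a_10 = 210938.

210938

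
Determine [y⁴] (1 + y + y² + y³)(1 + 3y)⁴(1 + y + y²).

(1 + y + y² + y³) has coefficients 1,1,1,1 for degrees 0…3.
(1 + 3y)⁴ has coefficients 1,12,54,108,81 for degrees 0…4.
Finally multiplying by (1 + y + y²), the product of all factors after the first has coefficients 1,13,67,174,243 for degrees 0…4.
[y⁴] = 1·243 + 1·174 + 1·67 + 1·13 = 497.

497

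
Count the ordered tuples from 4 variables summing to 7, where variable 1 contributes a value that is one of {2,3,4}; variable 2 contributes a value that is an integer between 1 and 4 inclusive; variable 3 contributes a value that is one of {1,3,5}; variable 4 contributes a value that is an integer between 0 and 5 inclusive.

12

The generating function for the choices is (y² + y³ + y⁴)·(y + y² + y³ + y⁴)·(y + y³ + y⁵)·(1 + y + y² + y³ + y⁴ + y⁵); the count is [y⁷].
(y² + y³ + y⁴) has coefficients 0,0,1,1,1 for degrees 0…4.
(y + y² + y³ + y⁴) has coefficients 0,1,1,1,1,0,0,0 for degrees 0…7.
Multiplying by (y + y³ + y⁵) gives running coefficients 0,0,1,1,2,2,2,2 for degrees 0…7.
Finally multiplying by (1 + y + y² + y³ + y⁴ + y⁵), the product of all factors after the first has coefficients 0,0,1,2,4,6,8,10 for degrees 0…7.
[y⁷] = 1·6 + 1·4 + 1·2 = 12.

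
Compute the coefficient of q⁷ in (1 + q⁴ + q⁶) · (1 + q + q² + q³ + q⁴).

2

(1 + q⁴ + q⁶) has coefficients 1,0,0,0,1,0,1 for degrees 0…6.
(1 + q + q² + q³ + q⁴) has coefficients 1,1,1,1,1,0,0,0 for degrees 0…7.
[q⁷] = 1·0 + 1·1 + 1·1 = 2.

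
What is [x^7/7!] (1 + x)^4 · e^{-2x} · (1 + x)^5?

The EGF product rule gives c_7 = Σ_{k_1+k_2+k_3=7} C(7; k_1,k_2,k_3) · ∏ g_i(k_i), where (1+x)^4 gives the falling factorial (4)_k; e^{-2x} gives (-2)^k; (1+x)^5 gives the falling factorial (5)_k.
g_1(k) for k = 0…7: 1, 4, 12, 24, 24, 0, 0, 0.
g_2(k) for k = 0…7: 1, -2, 4, -8, 16, -32, 64, -128.
g_3(k) for k = 0…7: 1, 5, 20, 60, 120, 120, 0, 0.
First combine the last two factors: h(k) = Σ_j C(k,j)·g_2(j)·g_3(k−j) for k = 0…7: 1, 3, 4, -8, -24, 88, 64, -1248.
c_7 = Σ_k C(7,k)·g_1(k)·h(7−k) = 1·1·(-1248) + 7·4·64 + 21·12·88 + 35·24·(-24) + 35·24·(-8) = −1248 + 1792 + 22176 − 20160 − 6720 = -4160.

-4160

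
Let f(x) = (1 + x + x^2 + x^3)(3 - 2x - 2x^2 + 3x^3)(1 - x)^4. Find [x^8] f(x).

13

(1 + x + x^2 + x^3) has coefficients 1,1,1,1 for degrees 0…3.
(3 - 2x - 2x^2 + 3x^3) has coefficients 3,-2,-2,3,0,0,0,0,0 for degrees 0…8.
Finally multiplying by (1 - x)^4, the product of all factors after the first has coefficients 3,-14,24,-13,-13,24,-14,3,0 for degrees 0…8.
[x^8] = 1·0 + 1·3 + 1·(-14) + 1·24 = 13.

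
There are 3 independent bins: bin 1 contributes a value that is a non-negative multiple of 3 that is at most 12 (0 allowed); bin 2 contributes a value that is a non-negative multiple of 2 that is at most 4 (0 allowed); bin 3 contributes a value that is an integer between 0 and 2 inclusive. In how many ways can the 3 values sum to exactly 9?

3

The generating function for the choices is (1 + q^3 + q^6 + q^9 + q^12)·(1 + q^2 + q^4)·(1 + q + q^2); the count is [q^9].
(1 + q^3 + q^6 + q^9 + q^12) has coefficients 1,0,0,1,0,0,1,0,0,1 for degrees 0…9.
(1 + q^2 + q^4) has coefficients 1,0,1,0,1,0,0,0,0,0 for degrees 0…9.
Finally multiplying by (1 + q + q^2), the product of all factors after the first has coefficients 1,1,2,1,2,1,1,0,0,0 for degrees 0…9.
[q^9] = 1·0 + 1·1 + 1·1 + 1·1 = 3.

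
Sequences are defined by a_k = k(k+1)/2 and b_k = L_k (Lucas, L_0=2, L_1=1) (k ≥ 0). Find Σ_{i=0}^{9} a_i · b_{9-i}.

Write out a_i and b_{9-i} for i = 0,…,9 and sum the products.
Σ = 0·76 + 1·47 + 3·29 + 6·18 + 10·11 + 15·7 + 21·4 + 28·3 + 36·1 + 45·2 = 751.

751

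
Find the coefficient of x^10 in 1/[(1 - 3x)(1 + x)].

44287

The denominator gives the recurrence a_n = 2a_(n−1) + 3a_(n−2) for n ≥ 2; the numerator fixes a_0 = 1, a_1 = 2.
Iterating: 1, 2, 7, 20, 61, 182, 547, 1640, 4921, 14762, 44287, so a_10 = 44287.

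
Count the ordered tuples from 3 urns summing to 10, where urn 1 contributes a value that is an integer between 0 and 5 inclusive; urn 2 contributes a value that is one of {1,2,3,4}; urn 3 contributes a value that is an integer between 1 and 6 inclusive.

18

The generating function for the choices is (1 + q + q^2 + q^3 + q^4 + q^5)·(q + q^2 + q^3 + q^4)·(q + q^2 + q^3 + q^4 + q^5 + q^6); the count is [q^10].
(1 + q + q^2 + q^3 + q^4 + q^5) has coefficients 1,1,1,1,1,1 for degrees 0…5.
(q + q^2 + q^3 + q^4) has coefficients 0,1,1,1,1,0,0,0,0,0,0 for degrees 0…10.
Finally multiplying by (q + q^2 + q^3 + q^4 + q^5 + q^6), the product of all factors after the first has coefficients 0,0,1,2,3,4,4,4,3,2,1 for degrees 0…10.
[q^10] = 1·1 + 1·2 + 1·3 + 1·4 + 1·4 + 1·4 = 18.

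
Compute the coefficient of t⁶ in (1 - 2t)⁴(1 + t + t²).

16

(1 - 2t)⁴ has coefficients 1,-8,24,-32,16 for degrees 0…4.
(1 + t + t²) has coefficients 1,1,1,0,0,0,0 for degrees 0…6.
[t⁶] = 1·0 − 8·0 + 24·0 − 32·0 + 16·1 = 16.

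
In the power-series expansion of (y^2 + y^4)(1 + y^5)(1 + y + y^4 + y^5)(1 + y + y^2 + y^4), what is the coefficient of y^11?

6

(y^2 + y^4) has coefficients 0,0,1,0,1 for degrees 0…4.
(1 + y^5) has coefficients 1,0,0,0,0,1,0,0,0,0,0,0 for degrees 0…11.
Multiplying by (1 + y + y^4 + y^5) gives running coefficients 1,1,0,0,1,2,1,0,0,1,1,0 for degrees 0…11.
Finally multiplying by (1 + y + y^2 + y^4), the product of all factors after the first has coefficients 1,2,2,1,2,4,4,3,2,3,3,2 for degrees 0…11.
[y^11] = 1·3 + 1·3 = 6.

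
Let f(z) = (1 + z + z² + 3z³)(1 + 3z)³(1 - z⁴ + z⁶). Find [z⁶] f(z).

(1 + z + z² + 3z³) has coefficients 1,1,1,3 for degrees 0…3.
(1 + 3z)³ has coefficients 1,9,27,27,0,0,0 for degrees 0…6.
Finally multiplying by (1 - z⁴ + z⁶), the product of all factors after the first has coefficients 1,9,27,27,-1,-9,-26 for degrees 0…6.
[z⁶] = 1·(-26) + 1·(-9) + 1·(-1) + 3·27 = 45.

45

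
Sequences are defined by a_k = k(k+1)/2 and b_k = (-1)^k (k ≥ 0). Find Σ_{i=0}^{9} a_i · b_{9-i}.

Write out a_i and b_{9-i} for i = 0,…,9 and sum the products.
Σ = 0·(-1) + 1·1 + 3·(-1) + 6·1 + 10·(-1) + 15·1 + 21·(-1) + 28·1 + 36·(-1) + 45·1 = 25.

25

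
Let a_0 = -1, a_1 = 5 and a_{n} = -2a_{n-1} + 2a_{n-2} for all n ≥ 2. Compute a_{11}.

The ordinary generating function has denominator 1 + 2t - 2t^2.
Iterating the recurrence: a_0,…,a_{11} = -1, 5, -12, 34, -92, 252, -688, 1880, -5136, 14032, -38336, 104736.

104736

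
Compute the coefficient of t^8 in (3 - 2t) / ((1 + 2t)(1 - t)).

683

Partial fractions give a closed form: a_n = (8/3)·(-2)^n + (1/3)·1^n.
At n = 8: a_8 = 683.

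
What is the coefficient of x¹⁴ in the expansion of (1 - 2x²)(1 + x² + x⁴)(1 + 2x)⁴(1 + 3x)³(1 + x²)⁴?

(1 - 2x²) has coefficients 1,0,-2 for degrees 0…2.
(1 + x² + x⁴) has coefficients 1,0,1,0,1,0,0,0,0,0,0,0,0,0,0 for degrees 0…14.
Multiplying by (1 + 2x)⁴ gives running coefficients 1,8,25,40,41,40,40,32,16,0,0,0,0,0,0 for degrees 0…14.
Multiplying by (1 + 3x)³ gives running coefficients 1,17,124,508,1292,2164,2587,2579,2464,2088,1296,432,0,0,0 for degrees 0…14.
Finally multiplying by (1 + x²)⁴, the product of all factors after the first has coefficients 1,17,128,576,1794,4298,8503,14351,21061,27437,31966,33422,31608,26736,20219 for degrees 0…14.
[x¹⁴] = 1·20219 − 2·31608 = -42997.

-42997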